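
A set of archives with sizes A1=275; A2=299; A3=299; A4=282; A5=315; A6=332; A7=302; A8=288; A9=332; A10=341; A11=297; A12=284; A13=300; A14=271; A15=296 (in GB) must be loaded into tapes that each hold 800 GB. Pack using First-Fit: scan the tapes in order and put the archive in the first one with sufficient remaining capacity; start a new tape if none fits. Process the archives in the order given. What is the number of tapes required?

Put A1 (275 GB) in tape 1; 525 GB remain.
Put A2 (299 GB) in tape 1; 226 GB remain.
Put A3 (299 GB) in tape 2; 501 GB remain.
Put A4 (282 GB) in tape 2; 219 GB remain.
Put A5 (315 GB) in tape 3; 485 GB remain.
Put A6 (332 GB) in tape 3; 153 GB remain.
Put A7 (302 GB) in tape 4; 498 GB remain.
Put A8 (288 GB) in tape 4; 210 GB remain.
Put A9 (332 GB) in tape 5; 468 GB remain.
Put A10 (341 GB) in tape 5; 127 GB remain.
Put A11 (297 GB) in tape 6; 503 GB remain.
Put A12 (284 GB) in tape 6; 219 GB remain.
Put A13 (300 GB) in tape 7; 500 GB remain.
Put A14 (271 GB) in tape 7; 229 GB remain.
Put A15 (296 GB) in tape 8; 504 GB remain.
Final tapes: [275,299] [299,282] [315,332] [302,288] [332,341] [297,284] [300,271] [296].

8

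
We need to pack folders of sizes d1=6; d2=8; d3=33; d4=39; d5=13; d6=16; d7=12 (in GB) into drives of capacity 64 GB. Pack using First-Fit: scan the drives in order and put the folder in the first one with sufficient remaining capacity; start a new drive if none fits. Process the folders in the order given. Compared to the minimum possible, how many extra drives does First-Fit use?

1

First-Fit: [6,8,33,13] [39,16] [12] → 3 drives.
Total size 127 GB; any packing needs at least ⌈127/64⌉ = 2 drives.
An optimal packing achieves that bound: [39,16,8] [33,13,12,6] → 2 drives.
Excess: 3 − 2 = 1.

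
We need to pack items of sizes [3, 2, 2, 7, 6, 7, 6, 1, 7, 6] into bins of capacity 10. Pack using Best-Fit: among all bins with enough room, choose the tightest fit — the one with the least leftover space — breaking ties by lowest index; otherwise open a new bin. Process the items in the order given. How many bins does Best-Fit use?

7

Put 3 in bin 1; 7 remain.
Put 2 in bin 1; 5 remain.
Put 2 in bin 1; 3 remain.
Put 7 in bin 2; 3 remain.
Put 6 in bin 3; 4 remain.
Put 7 in bin 4; 3 remain.
Put 6 in bin 5; 4 remain.
Put 1 in bin 1; 2 remain.
Put 7 in bin 6; 3 remain.
Put 6 in bin 7; 4 remain.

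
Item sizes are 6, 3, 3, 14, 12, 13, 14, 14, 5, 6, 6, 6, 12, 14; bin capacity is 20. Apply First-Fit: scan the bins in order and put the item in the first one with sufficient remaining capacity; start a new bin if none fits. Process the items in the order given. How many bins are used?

6 → bin 1 (remaining 14)
3 → bin 1 (remaining 11)
3 → bin 1 (remaining 8)
14 → bin 2 (remaining 6)
12 → bin 3 (remaining 8)
13 → bin 4 (remaining 7)
14 → bin 5 (remaining 6)
14 → bin 6 (remaining 6)
5 → bin 1 (remaining 3)
6 → bin 2 (remaining 0)
6 → bin 3 (remaining 2)
6 → bin 4 (remaining 1)
12 → bin 7 (remaining 8)
14 → bin 8 (remaining 6)
Final bins: [6,3,3,5] [14,6] [12,6] [13,6] [14] [14] [12] [14].

8 bins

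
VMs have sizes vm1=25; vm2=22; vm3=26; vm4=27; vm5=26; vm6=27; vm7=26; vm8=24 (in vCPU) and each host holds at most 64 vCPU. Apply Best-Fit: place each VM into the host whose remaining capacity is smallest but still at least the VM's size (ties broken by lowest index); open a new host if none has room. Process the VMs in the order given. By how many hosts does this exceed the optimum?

Best-Fit: [25,22] [26,27] [26,27] [26,24] → 4 hosts.
Total size 203 vCPU; any packing needs at least ⌈203/64⌉ = 4 hosts.
So 4 is already optimal.

0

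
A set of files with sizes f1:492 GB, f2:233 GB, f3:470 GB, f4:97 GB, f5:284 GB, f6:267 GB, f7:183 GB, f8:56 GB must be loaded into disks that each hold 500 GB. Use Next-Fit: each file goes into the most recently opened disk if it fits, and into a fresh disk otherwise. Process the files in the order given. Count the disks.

Put f1 (492 GB) in disk 1; 8 GB remain.
Put f2 (233 GB) in disk 2; 267 GB remain.
Put f3 (470 GB) in disk 3; 30 GB remain.
Put f4 (97 GB) in disk 4; 403 GB remain.
Put f5 (284 GB) in disk 4; 119 GB remain.
Put f6 (267 GB) in disk 5; 233 GB remain.
Put f7 (183 GB) in disk 5; 50 GB remain.
Put f8 (56 GB) in disk 6; 444 GB remain.
Final disks: [492] [233] [470] [97,284] [267,183] [56].

6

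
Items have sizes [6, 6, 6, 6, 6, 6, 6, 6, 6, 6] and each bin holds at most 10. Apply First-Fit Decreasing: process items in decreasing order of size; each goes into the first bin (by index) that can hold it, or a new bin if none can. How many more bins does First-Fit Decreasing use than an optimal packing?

First-Fit Decreasing: [6] [6] [6] [6] [6] [6] [6] [6] [6] [6] → 10 bins.
10 items exceed 5 (half the capacity), and no two of those can share a bin, so at least 10 bins are needed.
So 10 is already optimal.

0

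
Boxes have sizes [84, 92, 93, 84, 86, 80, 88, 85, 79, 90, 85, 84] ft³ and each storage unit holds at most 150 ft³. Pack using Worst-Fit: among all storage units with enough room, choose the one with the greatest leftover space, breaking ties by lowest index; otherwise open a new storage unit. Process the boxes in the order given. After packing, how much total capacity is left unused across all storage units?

Put 84 ft³ in storage unit 1; 66 ft³ remain.
Put 92 ft³ in storage unit 2; 58 ft³ remain.
Put 93 ft³ in storage unit 3; 57 ft³ remain.
Put 84 ft³ in storage unit 4; 66 ft³ remain.
Put 86 ft³ in storage unit 5; 64 ft³ remain.
Put 80 ft³ in storage unit 6; 70 ft³ remain.
Put 88 ft³ in storage unit 7; 62 ft³ remain.
Put 85 ft³ in storage unit 8; 65 ft³ remain.
Put 79 ft³ in storage unit 9; 71 ft³ remain.
Put 90 ft³ in storage unit 10; 60 ft³ remain.
Put 85 ft³ in storage unit 11; 65 ft³ remain.
Put 84 ft³ in storage unit 12; 66 ft³ remain.
12 storage units × 150 ft³ = 1800 ft³; used 1030 ft³; unused 770 ft³.

770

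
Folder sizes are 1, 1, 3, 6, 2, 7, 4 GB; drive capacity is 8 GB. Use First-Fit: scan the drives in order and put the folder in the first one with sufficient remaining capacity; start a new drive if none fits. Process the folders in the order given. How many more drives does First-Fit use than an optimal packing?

1

First-Fit: [1,1,3,2] [6] [7] [4] → 4 drives.
Total size 24 GB; any packing needs at least ⌈24/8⌉ = 3 drives.
An optimal packing achieves that bound: [7,1] [6,2] [4,3,1] → 3 drives.
Excess: 4 − 3 = 1.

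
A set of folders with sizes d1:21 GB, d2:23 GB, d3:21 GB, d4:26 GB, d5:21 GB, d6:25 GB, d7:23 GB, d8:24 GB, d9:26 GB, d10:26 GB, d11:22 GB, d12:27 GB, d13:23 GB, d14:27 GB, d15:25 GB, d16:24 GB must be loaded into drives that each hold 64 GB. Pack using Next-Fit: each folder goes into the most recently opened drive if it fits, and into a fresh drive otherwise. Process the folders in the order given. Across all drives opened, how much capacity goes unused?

drive 1: place d1 (21 GB), 43 GB left
drive 1: place d2 (23 GB), 20 GB left
drive 2: place d3 (21 GB), 43 GB left
drive 2: place d4 (26 GB), 17 GB left
drive 3: place d5 (21 GB), 43 GB left
drive 3: place d6 (25 GB), 18 GB left
drive 4: place d7 (23 GB), 41 GB left
drive 4: place d8 (24 GB), 17 GB left
drive 5: place d9 (26 GB), 38 GB left
drive 5: place d10 (26 GB), 12 GB left
drive 6: place d11 (22 GB), 42 GB left
drive 6: place d12 (27 GB), 15 GB left
drive 7: place d13 (23 GB), 41 GB left
drive 7: place d14 (27 GB), 14 GB left
drive 8: place d15 (25 GB), 39 GB left
drive 8: place d16 (24 GB), 15 GB left
8 drives × 64 GB = 512 GB; used 384 GB; unused 128 GB.

128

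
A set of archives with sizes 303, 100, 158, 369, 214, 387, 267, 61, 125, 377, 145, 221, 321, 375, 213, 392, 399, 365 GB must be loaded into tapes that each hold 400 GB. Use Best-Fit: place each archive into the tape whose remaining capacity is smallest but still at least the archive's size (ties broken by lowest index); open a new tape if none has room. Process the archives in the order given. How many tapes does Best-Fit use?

Put 303 GB in tape 1; 97 GB remain.
Put 100 GB in tape 2; 300 GB remain.
Put 158 GB in tape 2; 142 GB remain.
Put 369 GB in tape 3; 31 GB remain.
Put 214 GB in tape 4; 186 GB remain.
Put 387 GB in tape 5; 13 GB remain.
Put 267 GB in tape 6; 133 GB remain.
Put 61 GB in tape 1; 36 GB remain.
Put 125 GB in tape 6; 8 GB remain.
Put 377 GB in tape 7; 23 GB remain.
Put 145 GB in tape 4; 41 GB remain.
Put 221 GB in tape 8; 179 GB remain.
Put 321 GB in tape 9; 79 GB remain.
Put 375 GB in tape 10; 25 GB remain.
Put 213 GB in tape 11; 187 GB remain.
Put 392 GB in tape 12; 8 GB remain.
Put 399 GB in tape 13; 1 GB remain.
Put 365 GB in tape 14; 35 GB remain.

14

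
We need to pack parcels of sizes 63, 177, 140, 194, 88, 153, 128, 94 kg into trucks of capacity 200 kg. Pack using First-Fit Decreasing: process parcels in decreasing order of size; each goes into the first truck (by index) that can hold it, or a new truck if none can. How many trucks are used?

6 trucks

Sorted descending: 194, 177, 153, 140, 128, 94, 88, 63.
Put 194 kg in truck 1; 6 kg remain.
Put 177 kg in truck 2; 23 kg remain.
Put 153 kg in truck 3; 47 kg remain.
Put 140 kg in truck 4; 60 kg remain.
Put 128 kg in truck 5; 72 kg remain.
Put 94 kg in truck 6; 106 kg remain.
Put 88 kg in truck 6; 18 kg remain.
Put 63 kg in truck 5; 9 kg remain.
Final trucks: [194] [177] [153] [140] [128,63] [94,88].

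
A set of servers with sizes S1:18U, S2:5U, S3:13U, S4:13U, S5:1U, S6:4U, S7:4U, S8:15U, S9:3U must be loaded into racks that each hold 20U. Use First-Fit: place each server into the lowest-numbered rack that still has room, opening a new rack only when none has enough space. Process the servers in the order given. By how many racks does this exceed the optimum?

0

First-Fit: [18,1] [5,13] [13,4,3] [4,15] → 4 racks.
Total size 76U; any packing needs at least ⌈76/20⌉ = 4 racks.
So 4 is already optimal.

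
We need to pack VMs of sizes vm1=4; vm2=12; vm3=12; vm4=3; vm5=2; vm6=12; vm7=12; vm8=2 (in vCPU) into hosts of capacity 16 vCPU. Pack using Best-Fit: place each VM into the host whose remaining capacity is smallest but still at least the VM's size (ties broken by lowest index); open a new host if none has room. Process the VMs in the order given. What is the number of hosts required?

host 1: place vm1 (4 vCPU), 12 vCPU left
host 1: place vm2 (12 vCPU), 0 vCPU left
host 2: place vm3 (12 vCPU), 4 vCPU left
host 2: place vm4 (3 vCPU), 1 vCPU left
host 3: place vm5 (2 vCPU), 14 vCPU left
host 3: place vm6 (12 vCPU), 2 vCPU left
host 4: place vm7 (12 vCPU), 4 vCPU left
host 3: place vm8 (2 vCPU), 0 vCPU left

4 hosts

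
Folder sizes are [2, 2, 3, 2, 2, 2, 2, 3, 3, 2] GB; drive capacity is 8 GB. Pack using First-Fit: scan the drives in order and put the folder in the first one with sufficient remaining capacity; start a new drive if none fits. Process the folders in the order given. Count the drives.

2 GB → drive 1 (remaining 6 GB)
2 GB → drive 1 (remaining 4 GB)
3 GB → drive 1 (remaining 1 GB)
2 GB → drive 2 (remaining 6 GB)
2 GB → drive 2 (remaining 4 GB)
2 GB → drive 2 (remaining 2 GB)
2 GB → drive 2 (remaining 0 GB)
3 GB → drive 3 (remaining 5 GB)
3 GB → drive 3 (remaining 2 GB)
2 GB → drive 3 (remaining 0 GB)
Final drives: [2,2,3] [2,2,2,2] [3,3,2].

3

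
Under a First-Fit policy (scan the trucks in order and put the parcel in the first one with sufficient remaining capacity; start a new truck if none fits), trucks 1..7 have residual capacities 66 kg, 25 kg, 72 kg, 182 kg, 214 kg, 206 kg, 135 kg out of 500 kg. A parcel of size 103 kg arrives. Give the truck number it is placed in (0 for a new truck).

Trucks with room: truck 4 (182 kg), truck 5 (214 kg), truck 6 (206 kg), truck 7 (135 kg).
The first with room is truck 4.

4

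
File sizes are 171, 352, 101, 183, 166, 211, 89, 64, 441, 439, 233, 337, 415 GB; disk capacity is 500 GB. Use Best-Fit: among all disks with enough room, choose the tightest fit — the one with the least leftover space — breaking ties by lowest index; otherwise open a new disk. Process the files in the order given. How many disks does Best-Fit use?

171 GB → disk 1 (remaining 329 GB)
352 GB → disk 2 (remaining 148 GB)
101 GB → disk 2 (remaining 47 GB)
183 GB → disk 1 (remaining 146 GB)
166 GB → disk 3 (remaining 334 GB)
211 GB → disk 3 (remaining 123 GB)
89 GB → disk 3 (remaining 34 GB)
64 GB → disk 1 (remaining 82 GB)
441 GB → disk 4 (remaining 59 GB)
439 GB → disk 5 (remaining 61 GB)
233 GB → disk 6 (remaining 267 GB)
337 GB → disk 7 (remaining 163 GB)
415 GB → disk 8 (remaining 85 GB)

8 disks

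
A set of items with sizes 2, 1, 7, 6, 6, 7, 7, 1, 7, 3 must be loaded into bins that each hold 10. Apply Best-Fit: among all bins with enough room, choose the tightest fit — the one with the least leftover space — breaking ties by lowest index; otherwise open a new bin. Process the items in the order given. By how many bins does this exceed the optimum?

0

Best-Fit: [2,1,7] [6] [6] [7,1] [7,3] [7] → 6 bins.
6 items exceed 5 (half the capacity), and no two of those can share a bin, so at least 6 bins are needed.
So 6 is already optimal.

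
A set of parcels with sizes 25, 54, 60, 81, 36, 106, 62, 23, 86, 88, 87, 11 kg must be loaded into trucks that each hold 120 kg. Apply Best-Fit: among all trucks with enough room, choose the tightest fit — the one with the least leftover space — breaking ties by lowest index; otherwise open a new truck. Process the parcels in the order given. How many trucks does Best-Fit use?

truck 1: place 25 kg, 95 kg left
truck 1: place 54 kg, 41 kg left
truck 2: place 60 kg, 60 kg left
truck 3: place 81 kg, 39 kg left
truck 3: place 36 kg, 3 kg left
truck 4: place 106 kg, 14 kg left
truck 5: place 62 kg, 58 kg left
truck 1: place 23 kg, 18 kg left
truck 6: place 86 kg, 34 kg left
truck 7: place 88 kg, 32 kg left
truck 8: place 87 kg, 33 kg left
truck 4: place 11 kg, 3 kg left

8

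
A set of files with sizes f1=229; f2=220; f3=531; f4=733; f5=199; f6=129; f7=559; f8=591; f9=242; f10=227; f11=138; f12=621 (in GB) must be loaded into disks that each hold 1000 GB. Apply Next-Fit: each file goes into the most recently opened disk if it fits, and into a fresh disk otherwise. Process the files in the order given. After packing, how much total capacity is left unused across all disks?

f1 (229 GB) → disk 1 (remaining 771 GB)
f2 (220 GB) → disk 1 (remaining 551 GB)
f3 (531 GB) → disk 1 (remaining 20 GB)
f4 (733 GB) → disk 2 (remaining 267 GB)
f5 (199 GB) → disk 2 (remaining 68 GB)
f6 (129 GB) → disk 3 (remaining 871 GB)
f7 (559 GB) → disk 3 (remaining 312 GB)
f8 (591 GB) → disk 4 (remaining 409 GB)
f9 (242 GB) → disk 4 (remaining 167 GB)
f10 (227 GB) → disk 5 (remaining 773 GB)
f11 (138 GB) → disk 5 (remaining 635 GB)
f12 (621 GB) → disk 5 (remaining 14 GB)
5 disks × 1000 GB = 5000 GB; used 4419 GB; unused 581 GB.

581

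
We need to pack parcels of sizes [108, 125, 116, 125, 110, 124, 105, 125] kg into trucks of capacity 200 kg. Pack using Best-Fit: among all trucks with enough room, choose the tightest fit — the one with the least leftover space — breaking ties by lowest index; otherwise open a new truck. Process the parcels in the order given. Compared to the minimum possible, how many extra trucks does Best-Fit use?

Best-Fit: [108] [125] [116] [125] [110] [124] [105] [125] → 8 trucks.
8 parcels exceed 100 kg (half the capacity), and no two of those can share a truck, so at least 8 trucks are needed.
So 8 is already optimal.

0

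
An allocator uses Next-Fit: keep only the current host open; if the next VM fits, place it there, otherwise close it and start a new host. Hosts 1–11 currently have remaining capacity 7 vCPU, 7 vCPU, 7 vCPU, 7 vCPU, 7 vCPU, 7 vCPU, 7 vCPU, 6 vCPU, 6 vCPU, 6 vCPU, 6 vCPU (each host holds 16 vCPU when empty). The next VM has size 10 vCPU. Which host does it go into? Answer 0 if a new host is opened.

Next-Fit only looks at host 11, which has 6 vCPU free.
10 vCPU does not fit, so a new host is opened.

0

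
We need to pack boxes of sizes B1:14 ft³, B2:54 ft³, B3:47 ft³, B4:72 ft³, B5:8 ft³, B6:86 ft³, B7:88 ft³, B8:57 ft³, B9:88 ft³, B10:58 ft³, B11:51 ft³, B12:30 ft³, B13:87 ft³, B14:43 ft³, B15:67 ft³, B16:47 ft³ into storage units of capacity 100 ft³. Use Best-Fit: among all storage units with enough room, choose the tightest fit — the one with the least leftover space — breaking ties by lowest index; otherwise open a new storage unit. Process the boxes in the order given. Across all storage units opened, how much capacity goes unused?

storage unit 1: place B1 (14 ft³), 86 ft³ left
storage unit 1: place B2 (54 ft³), 32 ft³ left
storage unit 2: place B3 (47 ft³), 53 ft³ left
storage unit 3: place B4 (72 ft³), 28 ft³ left
storage unit 3: place B5 (8 ft³), 20 ft³ left
storage unit 4: place B6 (86 ft³), 14 ft³ left
storage unit 5: place B7 (88 ft³), 12 ft³ left
storage unit 6: place B8 (57 ft³), 43 ft³ left
storage unit 7: place B9 (88 ft³), 12 ft³ left
storage unit 8: place B10 (58 ft³), 42 ft³ left
storage unit 2: place B11 (51 ft³), 2 ft³ left
storage unit 1: place B12 (30 ft³), 2 ft³ left
storage unit 9: place B13 (87 ft³), 13 ft³ left
storage unit 6: place B14 (43 ft³), 0 ft³ left
storage unit 10: place B15 (67 ft³), 33 ft³ left
storage unit 11: place B16 (47 ft³), 53 ft³ left
11 storage units × 100 ft³ = 1100 ft³; used 897 ft³; unused 203 ft³.

203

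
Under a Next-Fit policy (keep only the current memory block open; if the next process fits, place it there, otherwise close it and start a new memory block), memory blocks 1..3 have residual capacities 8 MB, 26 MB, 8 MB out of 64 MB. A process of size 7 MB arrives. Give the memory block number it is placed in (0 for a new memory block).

Next-Fit only looks at memory block 3, which has 8 MB free.
7 MB fits there.

3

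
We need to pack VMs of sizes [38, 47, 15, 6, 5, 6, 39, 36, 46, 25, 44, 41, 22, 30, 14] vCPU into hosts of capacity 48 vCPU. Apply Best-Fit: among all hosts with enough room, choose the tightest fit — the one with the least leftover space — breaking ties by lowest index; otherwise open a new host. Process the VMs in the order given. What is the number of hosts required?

10 hosts

Put 38 vCPU in host 1; 10 vCPU remain.
Put 47 vCPU in host 2; 1 vCPU remain.
Put 15 vCPU in host 3; 33 vCPU remain.
Put 6 vCPU in host 1; 4 vCPU remain.
Put 5 vCPU in host 3; 28 vCPU remain.
Put 6 vCPU in host 3; 22 vCPU remain.
Put 39 vCPU in host 4; 9 vCPU remain.
Put 36 vCPU in host 5; 12 vCPU remain.
Put 46 vCPU in host 6; 2 vCPU remain.
Put 25 vCPU in host 7; 23 vCPU remain.
Put 44 vCPU in host 8; 4 vCPU remain.
Put 41 vCPU in host 9; 7 vCPU remain.
Put 22 vCPU in host 3; 0 vCPU remain.
Put 30 vCPU in host 10; 18 vCPU remain.
Put 14 vCPU in host 10; 4 vCPU remain.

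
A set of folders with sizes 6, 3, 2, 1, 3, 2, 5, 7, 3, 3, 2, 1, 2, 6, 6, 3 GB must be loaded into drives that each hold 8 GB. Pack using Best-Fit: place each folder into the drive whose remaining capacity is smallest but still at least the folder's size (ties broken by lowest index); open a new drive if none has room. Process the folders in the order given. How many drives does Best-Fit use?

Put 6 GB in drive 1; 2 GB remain.
Put 3 GB in drive 2; 5 GB remain.
Put 2 GB in drive 1; 0 GB remain.
Put 1 GB in drive 2; 4 GB remain.
Put 3 GB in drive 2; 1 GB remain.
Put 2 GB in drive 3; 6 GB remain.
Put 5 GB in drive 3; 1 GB remain.
Put 7 GB in drive 4; 1 GB remain.
Put 3 GB in drive 5; 5 GB remain.
Put 3 GB in drive 5; 2 GB remain.
Put 2 GB in drive 5; 0 GB remain.
Put 1 GB in drive 2; 0 GB remain.
Put 2 GB in drive 6; 6 GB remain.
Put 6 GB in drive 6; 0 GB remain.
Put 6 GB in drive 7; 2 GB remain.
Put 3 GB in drive 8; 5 GB remain.

8 drives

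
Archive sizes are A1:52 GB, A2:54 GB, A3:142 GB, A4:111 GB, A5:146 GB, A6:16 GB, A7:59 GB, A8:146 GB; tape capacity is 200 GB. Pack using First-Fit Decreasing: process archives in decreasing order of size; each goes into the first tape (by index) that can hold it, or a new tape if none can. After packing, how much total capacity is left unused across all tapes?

74

Sorted descending: 146, 146, 142, 111, 59, 54, 52, 16.
146 GB → tape 1 (remaining 54 GB)
146 GB → tape 2 (remaining 54 GB)
142 GB → tape 3 (remaining 58 GB)
111 GB → tape 4 (remaining 89 GB)
59 GB → tape 4 (remaining 30 GB)
54 GB → tape 1 (remaining 0 GB)
52 GB → tape 2 (remaining 2 GB)
16 GB → tape 3 (remaining 42 GB)
4 tapes × 200 GB = 800 GB; used 726 GB; unused 74 GB.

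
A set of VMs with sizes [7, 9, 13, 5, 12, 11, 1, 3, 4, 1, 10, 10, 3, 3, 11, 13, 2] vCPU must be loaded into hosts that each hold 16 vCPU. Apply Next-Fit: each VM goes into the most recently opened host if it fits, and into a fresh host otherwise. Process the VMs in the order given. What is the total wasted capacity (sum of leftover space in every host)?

26

host 1: place 7 vCPU, 9 vCPU left
host 1: place 9 vCPU, 0 vCPU left
host 2: place 13 vCPU, 3 vCPU left
host 3: place 5 vCPU, 11 vCPU left
host 4: place 12 vCPU, 4 vCPU left
host 5: place 11 vCPU, 5 vCPU left
host 5: place 1 vCPU, 4 vCPU left
host 5: place 3 vCPU, 1 vCPU left
host 6: place 4 vCPU, 12 vCPU left
host 6: place 1 vCPU, 11 vCPU left
host 6: place 10 vCPU, 1 vCPU left
host 7: place 10 vCPU, 6 vCPU left
host 7: place 3 vCPU, 3 vCPU left
host 7: place 3 vCPU, 0 vCPU left
host 8: place 11 vCPU, 5 vCPU left
host 9: place 13 vCPU, 3 vCPU left
host 9: place 2 vCPU, 1 vCPU left
9 hosts × 16 vCPU = 144 vCPU; used 118 vCPU; unused 26 vCPU.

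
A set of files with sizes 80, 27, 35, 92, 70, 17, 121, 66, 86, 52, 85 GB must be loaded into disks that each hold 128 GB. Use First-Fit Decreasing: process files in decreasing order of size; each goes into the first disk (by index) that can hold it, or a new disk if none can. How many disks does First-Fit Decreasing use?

7 disks

Sorted descending: 121, 92, 86, 85, 80, 70, 66, 52, 35, 27, 17.
Put 121 GB in disk 1; 7 GB remain.
Put 92 GB in disk 2; 36 GB remain.
Put 86 GB in disk 3; 42 GB remain.
Put 85 GB in disk 4; 43 GB remain.
Put 80 GB in disk 5; 48 GB remain.
Put 70 GB in disk 6; 58 GB remain.
Put 66 GB in disk 7; 62 GB remain.
Put 52 GB in disk 6; 6 GB remain.
Put 35 GB in disk 2; 1 GB remain.
Put 27 GB in disk 3; 15 GB remain.
Put 17 GB in disk 4; 26 GB remain.
Final disks: [121] [92,35] [86,27] [85,17] [80] [70,52] [66].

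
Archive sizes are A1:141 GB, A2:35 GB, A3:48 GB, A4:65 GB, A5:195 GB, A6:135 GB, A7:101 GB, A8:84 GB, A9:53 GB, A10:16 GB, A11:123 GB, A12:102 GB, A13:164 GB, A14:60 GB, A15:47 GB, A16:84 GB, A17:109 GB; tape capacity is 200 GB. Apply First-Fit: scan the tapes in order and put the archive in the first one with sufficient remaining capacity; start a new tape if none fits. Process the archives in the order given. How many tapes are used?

Put A1 (141 GB) in tape 1; 59 GB remain.
Put A2 (35 GB) in tape 1; 24 GB remain.
Put A3 (48 GB) in tape 2; 152 GB remain.
Put A4 (65 GB) in tape 2; 87 GB remain.
Put A5 (195 GB) in tape 3; 5 GB remain.
Put A6 (135 GB) in tape 4; 65 GB remain.
Put A7 (101 GB) in tape 5; 99 GB remain.
Put A8 (84 GB) in tape 2; 3 GB remain.
Put A9 (53 GB) in tape 4; 12 GB remain.
Put A10 (16 GB) in tape 1; 8 GB remain.
Put A11 (123 GB) in tape 6; 77 GB remain.
Put A12 (102 GB) in tape 7; 98 GB remain.
Put A13 (164 GB) in tape 8; 36 GB remain.
Put A14 (60 GB) in tape 5; 39 GB remain.
Put A15 (47 GB) in tape 6; 30 GB remain.
Put A16 (84 GB) in tape 7; 14 GB remain.
Put A17 (109 GB) in tape 9; 91 GB remain.

9 tapes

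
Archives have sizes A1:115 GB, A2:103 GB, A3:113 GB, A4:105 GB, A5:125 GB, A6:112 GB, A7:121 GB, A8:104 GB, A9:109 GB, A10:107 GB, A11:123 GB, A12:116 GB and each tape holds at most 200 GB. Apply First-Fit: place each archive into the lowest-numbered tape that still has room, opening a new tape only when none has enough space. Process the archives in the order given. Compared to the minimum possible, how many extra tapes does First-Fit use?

First-Fit: [115] [103] [113] [105] [125] [112] [121] [104] [109] [107] [123] [116] → 12 tapes.
12 archives exceed 100 GB (half the capacity), and no two of those can share a tape, so at least 12 tapes are needed.
So 12 is already optimal.

0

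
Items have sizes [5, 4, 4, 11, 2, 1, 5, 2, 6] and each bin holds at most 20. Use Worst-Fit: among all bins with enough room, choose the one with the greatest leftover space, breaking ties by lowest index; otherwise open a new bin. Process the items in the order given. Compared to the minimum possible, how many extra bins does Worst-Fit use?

Worst-Fit: [5,4,4,1,2] [11,2,5] [6] → 3 bins.
Total size 40; any packing needs at least ⌈40/20⌉ = 2 bins.
An optimal packing achieves that bound: [11,6,2,1] [5,5,4,4,2] → 2 bins.
Excess: 3 − 2 = 1.

1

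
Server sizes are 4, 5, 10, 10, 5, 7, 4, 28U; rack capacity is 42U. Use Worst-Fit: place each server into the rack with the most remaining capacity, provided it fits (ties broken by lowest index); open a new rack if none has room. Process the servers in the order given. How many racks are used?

Put 4U in rack 1; 38U remain.
Put 5U in rack 1; 33U remain.
Put 10U in rack 1; 23U remain.
Put 10U in rack 1; 13U remain.
Put 5U in rack 1; 8U remain.
Put 7U in rack 1; 1U remain.
Put 4U in rack 2; 38U remain.
Put 28U in rack 2; 10U remain.

2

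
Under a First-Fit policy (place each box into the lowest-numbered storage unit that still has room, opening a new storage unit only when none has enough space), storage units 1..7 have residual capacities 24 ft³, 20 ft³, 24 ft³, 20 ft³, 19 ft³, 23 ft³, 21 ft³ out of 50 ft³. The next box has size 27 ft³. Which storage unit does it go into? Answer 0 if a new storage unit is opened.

0

No storage unit has ≥ 27 ft³ free, so a new storage unit is opened.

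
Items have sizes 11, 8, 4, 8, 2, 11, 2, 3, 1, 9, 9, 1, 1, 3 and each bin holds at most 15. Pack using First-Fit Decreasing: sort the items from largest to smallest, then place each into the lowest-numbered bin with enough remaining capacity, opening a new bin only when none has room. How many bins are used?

6 bins

Sorted descending: 11, 11, 9, 9, 8, 8, 4, 3, 3, 2, 2, 1, 1, 1.
Put 11 in bin 1; 4 remain.
Put 11 in bin 2; 4 remain.
Put 9 in bin 3; 6 remain.
Put 9 in bin 4; 6 remain.
Put 8 in bin 5; 7 remain.
Put 8 in bin 6; 7 remain.
Put 4 in bin 1; 0 remain.
Put 3 in bin 2; 1 remain.
Put 3 in bin 3; 3 remain.
Put 2 in bin 3; 1 remain.
Put 2 in bin 4; 4 remain.
Put 1 in bin 2; 0 remain.
Put 1 in bin 3; 0 remain.
Put 1 in bin 4; 3 remain.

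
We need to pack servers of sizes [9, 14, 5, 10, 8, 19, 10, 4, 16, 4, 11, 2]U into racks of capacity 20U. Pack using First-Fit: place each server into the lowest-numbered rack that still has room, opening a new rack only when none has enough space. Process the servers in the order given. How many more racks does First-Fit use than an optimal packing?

1

First-Fit: [9,5,4,2] [14,4] [10,8] [19] [10] [16] [11] → 7 racks.
Total size 112U; any packing needs at least ⌈112/20⌉ = 6 racks.
An optimal packing achieves that bound: [19] [16,4] [14,5] [11,9] [10,10] [8,4,2] → 6 racks.
Excess: 7 − 6 = 1.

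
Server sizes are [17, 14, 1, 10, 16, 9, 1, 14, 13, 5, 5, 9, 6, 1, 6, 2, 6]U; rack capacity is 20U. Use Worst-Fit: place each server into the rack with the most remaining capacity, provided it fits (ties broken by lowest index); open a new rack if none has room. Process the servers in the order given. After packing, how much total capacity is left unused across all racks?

25

Put 17U in rack 1; 3U remain.
Put 14U in rack 2; 6U remain.
Put 1U in rack 2; 5U remain.
Put 10U in rack 3; 10U remain.
Put 16U in rack 4; 4U remain.
Put 9U in rack 3; 1U remain.
Put 1U in rack 2; 4U remain.
Put 14U in rack 5; 6U remain.
Put 13U in rack 6; 7U remain.
Put 5U in rack 6; 2U remain.
Put 5U in rack 5; 1U remain.
Put 9U in rack 7; 11U remain.
Put 6U in rack 7; 5U remain.
Put 1U in rack 7; 4U remain.
Put 6U in rack 8; 14U remain.
Put 2U in rack 8; 12U remain.
Put 6U in rack 8; 6U remain.
8 racks × 20U = 160U; used 135U; unused 25U.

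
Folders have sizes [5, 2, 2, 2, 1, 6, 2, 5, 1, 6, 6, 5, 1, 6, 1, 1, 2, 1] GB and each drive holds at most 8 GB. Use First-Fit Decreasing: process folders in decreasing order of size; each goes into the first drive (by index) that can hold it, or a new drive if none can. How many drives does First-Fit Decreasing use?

7

Sorted descending: 6, 6, 6, 6, 5, 5, 5, 2, 2, 2, 2, 2, 1, 1, 1, 1, 1, 1.
drive 1: place 6 GB, 2 GB left
drive 2: place 6 GB, 2 GB left
drive 3: place 6 GB, 2 GB left
drive 4: place 6 GB, 2 GB left
drive 5: place 5 GB, 3 GB left
drive 6: place 5 GB, 3 GB left
drive 7: place 5 GB, 3 GB left
drive 1: place 2 GB, 0 GB left
drive 2: place 2 GB, 0 GB left
drive 3: place 2 GB, 0 GB left
drive 4: place 2 GB, 0 GB left
drive 5: place 2 GB, 1 GB left
drive 5: place 1 GB, 0 GB left
drive 6: place 1 GB, 2 GB left
drive 6: place 1 GB, 1 GB left
drive 6: place 1 GB, 0 GB left
drive 7: place 1 GB, 2 GB left
drive 7: place 1 GB, 1 GB left
Final drives: [6,2] [6,2] [6,2] [6,2] [5,2,1] [5,1,1,1] [5,1,1].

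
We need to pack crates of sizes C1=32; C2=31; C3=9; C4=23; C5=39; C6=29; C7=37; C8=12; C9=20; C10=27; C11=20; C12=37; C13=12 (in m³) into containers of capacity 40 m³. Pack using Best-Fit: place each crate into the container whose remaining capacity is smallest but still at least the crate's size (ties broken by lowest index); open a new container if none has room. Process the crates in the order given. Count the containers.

9

container 1: place C1 (32 m³), 8 m³ left
container 2: place C2 (31 m³), 9 m³ left
container 2: place C3 (9 m³), 0 m³ left
container 3: place C4 (23 m³), 17 m³ left
container 4: place C5 (39 m³), 1 m³ left
container 5: place C6 (29 m³), 11 m³ left
container 6: place C7 (37 m³), 3 m³ left
container 3: place C8 (12 m³), 5 m³ left
container 7: place C9 (20 m³), 20 m³ left
container 8: place C10 (27 m³), 13 m³ left
container 7: place C11 (20 m³), 0 m³ left
container 9: place C12 (37 m³), 3 m³ left
container 8: place C13 (12 m³), 1 m³ left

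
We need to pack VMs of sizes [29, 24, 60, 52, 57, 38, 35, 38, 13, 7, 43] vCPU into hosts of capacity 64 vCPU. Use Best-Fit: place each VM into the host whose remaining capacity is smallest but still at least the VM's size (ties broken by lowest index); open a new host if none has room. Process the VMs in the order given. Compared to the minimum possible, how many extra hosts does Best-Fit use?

1

Best-Fit: [29,24] [60] [52] [57,7] [38,13] [35] [38] [43] → 8 hosts.
Total size 396 vCPU; any packing needs at least ⌈396/64⌉ = 7 hosts.
An optimal packing achieves that bound: [60] [57,7] [52] [43,13] [38,24] [38] [35,29] → 7 hosts.
Excess: 8 − 7 = 1.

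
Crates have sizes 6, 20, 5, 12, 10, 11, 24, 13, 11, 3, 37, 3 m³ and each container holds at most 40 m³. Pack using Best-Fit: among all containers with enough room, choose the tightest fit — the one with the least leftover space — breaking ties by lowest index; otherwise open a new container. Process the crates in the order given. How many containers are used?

5

container 1: place 6 m³, 34 m³ left
container 1: place 20 m³, 14 m³ left
container 1: place 5 m³, 9 m³ left
container 2: place 12 m³, 28 m³ left
container 2: place 10 m³, 18 m³ left
container 2: place 11 m³, 7 m³ left
container 3: place 24 m³, 16 m³ left
container 3: place 13 m³, 3 m³ left
container 4: place 11 m³, 29 m³ left
container 3: place 3 m³, 0 m³ left
container 5: place 37 m³, 3 m³ left
container 5: place 3 m³, 0 m³ left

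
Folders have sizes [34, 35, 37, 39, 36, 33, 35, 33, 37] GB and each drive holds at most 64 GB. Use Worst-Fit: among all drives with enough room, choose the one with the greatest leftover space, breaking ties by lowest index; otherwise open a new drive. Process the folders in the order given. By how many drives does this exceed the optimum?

Worst-Fit: [34] [35] [37] [39] [36] [33] [35] [33] [37] → 9 drives.
9 folders exceed 32 GB (half the capacity), and no two of those can share a drive, so at least 9 drives are needed.
So 9 is already optimal.

0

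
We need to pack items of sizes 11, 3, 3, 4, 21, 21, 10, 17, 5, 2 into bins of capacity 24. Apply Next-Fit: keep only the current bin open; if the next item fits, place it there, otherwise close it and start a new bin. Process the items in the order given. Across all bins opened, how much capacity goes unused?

23

11 → bin 1 (remaining 13)
3 → bin 1 (remaining 10)
3 → bin 1 (remaining 7)
4 → bin 1 (remaining 3)
21 → bin 2 (remaining 3)
21 → bin 3 (remaining 3)
10 → bin 4 (remaining 14)
17 → bin 5 (remaining 7)
5 → bin 5 (remaining 2)
2 → bin 5 (remaining 0)
5 bins × 24 = 120; used 97; unused 23.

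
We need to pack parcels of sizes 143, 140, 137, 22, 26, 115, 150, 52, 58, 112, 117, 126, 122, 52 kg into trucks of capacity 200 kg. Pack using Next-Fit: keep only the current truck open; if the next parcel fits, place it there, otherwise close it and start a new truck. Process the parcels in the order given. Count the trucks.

143 kg → truck 1 (remaining 57 kg)
140 kg → truck 2 (remaining 60 kg)
137 kg → truck 3 (remaining 63 kg)
22 kg → truck 3 (remaining 41 kg)
26 kg → truck 3 (remaining 15 kg)
115 kg → truck 4 (remaining 85 kg)
150 kg → truck 5 (remaining 50 kg)
52 kg → truck 6 (remaining 148 kg)
58 kg → truck 6 (remaining 90 kg)
112 kg → truck 7 (remaining 88 kg)
117 kg → truck 8 (remaining 83 kg)
126 kg → truck 9 (remaining 74 kg)
122 kg → truck 10 (remaining 78 kg)
52 kg → truck 10 (remaining 26 kg)

10 trucks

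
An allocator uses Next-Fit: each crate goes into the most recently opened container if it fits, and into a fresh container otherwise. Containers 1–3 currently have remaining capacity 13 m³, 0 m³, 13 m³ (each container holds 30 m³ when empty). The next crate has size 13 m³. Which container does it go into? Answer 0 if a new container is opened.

Next-Fit only looks at container 3, which has 13 m³ free.
13 m³ fits there.

3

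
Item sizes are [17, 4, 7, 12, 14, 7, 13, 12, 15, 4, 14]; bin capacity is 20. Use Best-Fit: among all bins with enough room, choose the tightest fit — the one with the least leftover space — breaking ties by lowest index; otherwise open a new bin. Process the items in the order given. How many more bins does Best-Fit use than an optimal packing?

Best-Fit: [17] [4,7] [12,7] [14] [13] [12] [15,4] [14] → 8 bins.
7 items exceed 10 (half the capacity), and no two of those can share a bin, so at least 7 bins are needed.
An optimal packing achieves that bound: [17] [15,4] [14,4] [14] [13,7] [12,7] [12] → 7 bins.
Excess: 8 − 7 = 1.

1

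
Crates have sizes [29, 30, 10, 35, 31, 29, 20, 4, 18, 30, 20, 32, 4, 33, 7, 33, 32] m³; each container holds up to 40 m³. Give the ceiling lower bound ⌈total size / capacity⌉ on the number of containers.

Total size = 29 + 30 + 10 + 35 + 31 + 29 + 20 + 4 + 18 + 30 + 20 + 32 + 4 + 33 + 7 + 33 + 32 = 397 m³.
⌈397 / 40⌉ = 10.

10 containers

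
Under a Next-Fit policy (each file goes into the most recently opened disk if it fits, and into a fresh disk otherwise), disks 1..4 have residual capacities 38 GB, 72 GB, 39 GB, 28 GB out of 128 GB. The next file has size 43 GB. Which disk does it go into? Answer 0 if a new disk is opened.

0

Next-Fit only looks at disk 4, which has 28 GB free.
43 GB does not fit, so a new disk is opened.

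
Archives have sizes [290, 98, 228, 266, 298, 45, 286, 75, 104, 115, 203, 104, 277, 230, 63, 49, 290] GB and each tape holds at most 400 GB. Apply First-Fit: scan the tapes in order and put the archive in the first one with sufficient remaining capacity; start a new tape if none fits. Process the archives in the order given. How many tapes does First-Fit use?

Put 290 GB in tape 1; 110 GB remain.
Put 98 GB in tape 1; 12 GB remain.
Put 228 GB in tape 2; 172 GB remain.
Put 266 GB in tape 3; 134 GB remain.
Put 298 GB in tape 4; 102 GB remain.
Put 45 GB in tape 2; 127 GB remain.
Put 286 GB in tape 5; 114 GB remain.
Put 75 GB in tape 2; 52 GB remain.
Put 104 GB in tape 3; 30 GB remain.
Put 115 GB in tape 6; 285 GB remain.
Put 203 GB in tape 6; 82 GB remain.
Put 104 GB in tape 5; 10 GB remain.
Put 277 GB in tape 7; 123 GB remain.
Put 230 GB in tape 8; 170 GB remain.
Put 63 GB in tape 4; 39 GB remain.
Put 49 GB in tape 2; 3 GB remain.
Put 290 GB in tape 9; 110 GB remain.
Final tapes: [290,98] [228,45,75,49] [266,104] [298,63] [286,104] [115,203] [277] [230] [290].

9 tapes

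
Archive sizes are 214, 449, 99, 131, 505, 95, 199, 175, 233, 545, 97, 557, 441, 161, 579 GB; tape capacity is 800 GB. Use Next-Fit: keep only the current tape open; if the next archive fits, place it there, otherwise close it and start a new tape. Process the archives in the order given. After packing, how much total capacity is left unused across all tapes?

tape 1: place 214 GB, 586 GB left
tape 1: place 449 GB, 137 GB left
tape 1: place 99 GB, 38 GB left
tape 2: place 131 GB, 669 GB left
tape 2: place 505 GB, 164 GB left
tape 2: place 95 GB, 69 GB left
tape 3: place 199 GB, 601 GB left
tape 3: place 175 GB, 426 GB left
tape 3: place 233 GB, 193 GB left
tape 4: place 545 GB, 255 GB left
tape 4: place 97 GB, 158 GB left
tape 5: place 557 GB, 243 GB left
tape 6: place 441 GB, 359 GB left
tape 6: place 161 GB, 198 GB left
tape 7: place 579 GB, 221 GB left
7 tapes × 800 GB = 5600 GB; used 4480 GB; unused 1120 GB.

1120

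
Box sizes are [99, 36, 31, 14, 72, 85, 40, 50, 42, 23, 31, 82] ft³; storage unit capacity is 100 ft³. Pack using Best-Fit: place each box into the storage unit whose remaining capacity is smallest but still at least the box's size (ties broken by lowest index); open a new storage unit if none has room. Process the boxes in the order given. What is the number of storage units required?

storage unit 1: place 99 ft³, 1 ft³ left
storage unit 2: place 36 ft³, 64 ft³ left
storage unit 2: place 31 ft³, 33 ft³ left
storage unit 2: place 14 ft³, 19 ft³ left
storage unit 3: place 72 ft³, 28 ft³ left
storage unit 4: place 85 ft³, 15 ft³ left
storage unit 5: place 40 ft³, 60 ft³ left
storage unit 5: place 50 ft³, 10 ft³ left
storage unit 6: place 42 ft³, 58 ft³ left
storage unit 3: place 23 ft³, 5 ft³ left
storage unit 6: place 31 ft³, 27 ft³ left
storage unit 7: place 82 ft³, 18 ft³ left

7 storage units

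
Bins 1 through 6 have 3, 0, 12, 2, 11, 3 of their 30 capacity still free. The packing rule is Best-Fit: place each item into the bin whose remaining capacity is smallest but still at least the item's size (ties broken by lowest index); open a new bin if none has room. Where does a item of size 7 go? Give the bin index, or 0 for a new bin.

5

Bins with room: bin 3 (12), bin 5 (11).
Tightest fit is bin 5 with 11 free.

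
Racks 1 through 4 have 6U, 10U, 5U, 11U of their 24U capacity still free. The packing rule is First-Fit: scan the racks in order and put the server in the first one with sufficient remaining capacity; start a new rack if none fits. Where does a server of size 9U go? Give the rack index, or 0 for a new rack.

Racks with room: rack 2 (10U), rack 4 (11U).
The first with room is rack 2.

2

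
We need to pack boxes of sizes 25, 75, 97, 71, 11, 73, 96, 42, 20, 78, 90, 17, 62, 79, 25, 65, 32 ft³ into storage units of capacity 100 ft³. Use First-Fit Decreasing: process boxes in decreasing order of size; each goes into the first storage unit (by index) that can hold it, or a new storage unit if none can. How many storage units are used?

11

Sorted descending: 97, 96, 90, 79, 78, 75, 73, 71, 65, 62, 42, 32, 25, 25, 20, 17, 11.
Put 97 ft³ in storage unit 1; 3 ft³ remain.
Put 96 ft³ in storage unit 2; 4 ft³ remain.
Put 90 ft³ in storage unit 3; 10 ft³ remain.
Put 79 ft³ in storage unit 4; 21 ft³ remain.
Put 78 ft³ in storage unit 5; 22 ft³ remain.
Put 75 ft³ in storage unit 6; 25 ft³ remain.
Put 73 ft³ in storage unit 7; 27 ft³ remain.
Put 71 ft³ in storage unit 8; 29 ft³ remain.
Put 65 ft³ in storage unit 9; 35 ft³ remain.
Put 62 ft³ in storage unit 10; 38 ft³ remain.
Put 42 ft³ in storage unit 11; 58 ft³ remain.
Put 32 ft³ in storage unit 9; 3 ft³ remain.
Put 25 ft³ in storage unit 6; 0 ft³ remain.
Put 25 ft³ in storage unit 7; 2 ft³ remain.
Put 20 ft³ in storage unit 4; 1 ft³ remain.
Put 17 ft³ in storage unit 5; 5 ft³ remain.
Put 11 ft³ in storage unit 8; 18 ft³ remain.
Final storage units: [97] [96] [90] [79,20] [78,17] [75,25] [73,25] [71,11] [65,32] [62] [42].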